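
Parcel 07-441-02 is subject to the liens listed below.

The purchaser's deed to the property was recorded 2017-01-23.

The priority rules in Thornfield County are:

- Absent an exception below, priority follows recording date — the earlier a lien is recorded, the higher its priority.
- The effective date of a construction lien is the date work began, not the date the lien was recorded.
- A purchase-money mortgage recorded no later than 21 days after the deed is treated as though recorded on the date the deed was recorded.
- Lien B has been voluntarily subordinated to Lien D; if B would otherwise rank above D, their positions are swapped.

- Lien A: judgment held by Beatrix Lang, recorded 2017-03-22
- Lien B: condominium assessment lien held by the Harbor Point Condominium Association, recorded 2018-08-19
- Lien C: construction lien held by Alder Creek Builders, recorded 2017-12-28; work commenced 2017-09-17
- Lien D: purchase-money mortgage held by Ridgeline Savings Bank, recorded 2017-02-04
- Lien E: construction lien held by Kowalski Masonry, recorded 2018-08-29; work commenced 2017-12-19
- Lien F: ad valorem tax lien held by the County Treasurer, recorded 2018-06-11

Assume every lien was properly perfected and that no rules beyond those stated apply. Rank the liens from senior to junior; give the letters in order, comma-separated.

D, A, C, E, F, B

First, effective dates: C's effective date is 2017-09-17, when work began; D relates back to the deed date 2017-01-23; E relates back to 2017-12-19 (work commenced).
Ordering by effective date: D (2017-01-23), A (2017-03-22), C (2017-09-17), E (2017-12-19), F (2018-06-11), B (2018-08-19).
B is already junior to D, so the subordination agreement changes nothing.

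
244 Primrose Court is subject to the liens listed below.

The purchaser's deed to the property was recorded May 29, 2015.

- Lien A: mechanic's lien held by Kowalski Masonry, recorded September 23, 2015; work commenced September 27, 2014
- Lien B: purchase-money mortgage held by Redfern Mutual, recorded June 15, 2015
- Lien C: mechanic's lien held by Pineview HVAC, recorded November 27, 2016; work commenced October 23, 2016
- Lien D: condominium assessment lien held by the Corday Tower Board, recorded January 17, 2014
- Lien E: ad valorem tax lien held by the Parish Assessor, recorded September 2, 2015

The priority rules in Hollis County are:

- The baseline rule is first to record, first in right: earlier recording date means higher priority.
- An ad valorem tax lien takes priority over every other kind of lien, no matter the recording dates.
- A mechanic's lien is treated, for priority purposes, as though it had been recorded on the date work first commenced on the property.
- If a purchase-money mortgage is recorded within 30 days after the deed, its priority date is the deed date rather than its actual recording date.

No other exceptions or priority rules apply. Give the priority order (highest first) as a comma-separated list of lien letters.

E, D, A, B, C

Adjusting effective dates: A's effective date is September 27, 2014, when work began; B's effective date is the deed date, May 29, 2015; C is treated as recorded October 23, 2016, the work-commencement date.
E is an ad valorem tax lien and takes priority over every other lien.
The other liens, earliest effective date first: D (January 17, 2014), A (September 27, 2014), B (May 29, 2015), C (October 23, 2016).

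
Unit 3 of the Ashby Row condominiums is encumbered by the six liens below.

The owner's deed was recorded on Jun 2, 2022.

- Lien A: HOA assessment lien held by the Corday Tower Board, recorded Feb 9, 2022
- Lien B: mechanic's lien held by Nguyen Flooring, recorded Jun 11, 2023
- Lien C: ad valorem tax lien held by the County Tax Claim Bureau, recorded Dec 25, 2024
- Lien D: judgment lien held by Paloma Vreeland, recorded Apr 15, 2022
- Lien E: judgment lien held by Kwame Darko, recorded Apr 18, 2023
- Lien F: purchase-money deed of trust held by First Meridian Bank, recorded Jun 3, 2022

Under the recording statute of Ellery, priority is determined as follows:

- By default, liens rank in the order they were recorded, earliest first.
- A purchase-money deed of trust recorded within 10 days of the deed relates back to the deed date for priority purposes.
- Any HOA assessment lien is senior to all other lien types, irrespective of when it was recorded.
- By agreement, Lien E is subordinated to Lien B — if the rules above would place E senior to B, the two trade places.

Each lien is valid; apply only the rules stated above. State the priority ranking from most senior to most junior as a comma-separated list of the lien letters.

Effective dates after the stated exceptions: F's effective date is the deed date, Jun 2, 2022.
A is an HOA assessment lien, so it outranks all other liens regardless of date.
Among the remaining liens, by effective date: D (Apr 15, 2022), F (Jun 2, 2022), E (Apr 18, 2023), B (Jun 11, 2023), C (Dec 25, 2024).
The subordination applies — E was senior to B — so E and B swap.

A, D, F, B, E, C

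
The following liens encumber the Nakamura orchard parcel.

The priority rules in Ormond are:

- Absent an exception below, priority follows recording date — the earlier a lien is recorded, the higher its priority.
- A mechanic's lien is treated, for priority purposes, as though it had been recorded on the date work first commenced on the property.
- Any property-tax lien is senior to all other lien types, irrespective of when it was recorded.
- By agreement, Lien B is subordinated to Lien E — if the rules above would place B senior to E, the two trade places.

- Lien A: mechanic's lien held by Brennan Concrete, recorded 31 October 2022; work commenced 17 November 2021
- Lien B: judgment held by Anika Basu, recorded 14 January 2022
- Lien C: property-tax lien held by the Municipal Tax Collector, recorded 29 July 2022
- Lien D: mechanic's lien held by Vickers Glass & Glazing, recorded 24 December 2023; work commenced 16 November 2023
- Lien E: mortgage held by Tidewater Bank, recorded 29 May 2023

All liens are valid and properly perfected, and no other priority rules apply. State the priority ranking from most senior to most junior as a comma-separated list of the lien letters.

Effective dates after the stated exceptions: A is treated as recorded 17 November 2021, the work-commencement date; D relates back to 16 November 2023 (work commenced).
C is a property-tax lien and takes priority over every other lien.
The other liens, earliest effective date first: A (17 November 2021), B (14 January 2022), E (29 May 2023), D (16 November 2023).
Because B would otherwise rank above E, the subordination swaps them.

C, A, E, B, D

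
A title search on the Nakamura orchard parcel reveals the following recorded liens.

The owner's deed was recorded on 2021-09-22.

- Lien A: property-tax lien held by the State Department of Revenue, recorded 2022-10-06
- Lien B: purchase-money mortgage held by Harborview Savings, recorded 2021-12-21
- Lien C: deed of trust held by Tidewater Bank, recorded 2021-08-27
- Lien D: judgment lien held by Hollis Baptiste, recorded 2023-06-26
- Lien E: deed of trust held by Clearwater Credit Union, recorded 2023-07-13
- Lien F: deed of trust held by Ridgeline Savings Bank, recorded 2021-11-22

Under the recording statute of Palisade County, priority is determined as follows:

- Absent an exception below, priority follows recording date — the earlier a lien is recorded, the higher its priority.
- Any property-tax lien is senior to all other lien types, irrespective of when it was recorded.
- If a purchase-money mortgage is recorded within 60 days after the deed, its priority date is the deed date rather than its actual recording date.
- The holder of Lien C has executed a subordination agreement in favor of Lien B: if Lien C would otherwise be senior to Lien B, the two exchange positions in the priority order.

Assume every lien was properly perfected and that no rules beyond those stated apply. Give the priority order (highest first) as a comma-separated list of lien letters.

A, B, F, C, D, E

Adjusting effective dates: B was recorded 90 days after the deed, outside the 60-day window, so it keeps its recording date.
As a property-tax lien, A is senior to every other lien.
The other liens, earliest effective date first: C (2021-08-27), F (2021-11-22), B (2021-12-21), D (2023-06-26), E (2023-07-13).
C is senior to B before the subordination, so the two trade places.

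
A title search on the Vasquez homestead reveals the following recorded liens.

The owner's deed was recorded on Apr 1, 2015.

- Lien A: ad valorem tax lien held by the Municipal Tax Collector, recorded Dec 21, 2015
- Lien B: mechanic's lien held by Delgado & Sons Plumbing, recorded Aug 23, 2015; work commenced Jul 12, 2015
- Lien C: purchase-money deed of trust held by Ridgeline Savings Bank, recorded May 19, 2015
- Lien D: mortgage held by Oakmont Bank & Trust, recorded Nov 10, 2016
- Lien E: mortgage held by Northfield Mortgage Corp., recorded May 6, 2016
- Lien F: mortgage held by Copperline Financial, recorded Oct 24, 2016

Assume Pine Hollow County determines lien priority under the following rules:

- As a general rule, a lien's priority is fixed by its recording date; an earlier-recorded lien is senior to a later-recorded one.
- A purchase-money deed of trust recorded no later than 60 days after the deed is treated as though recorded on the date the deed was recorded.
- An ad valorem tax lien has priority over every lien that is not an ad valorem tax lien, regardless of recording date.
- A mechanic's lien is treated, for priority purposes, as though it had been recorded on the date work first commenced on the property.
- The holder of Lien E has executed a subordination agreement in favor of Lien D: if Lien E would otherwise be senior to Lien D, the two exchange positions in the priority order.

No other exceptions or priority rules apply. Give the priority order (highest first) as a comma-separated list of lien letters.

Effective dates after the stated exceptions: B is treated as recorded Jul 12, 2015, the work-commencement date; C's effective date is the deed date, Apr 1, 2015.
A, as an ad valorem tax lien, has superpriority and ranks first.
Ordering the rest by effective date: C (Apr 1, 2015), B (Jul 12, 2015), E (May 6, 2016), F (Oct 24, 2016), D (Nov 10, 2016).
E is senior to D before the subordination, so the two trade places.

A, C, B, D, F, E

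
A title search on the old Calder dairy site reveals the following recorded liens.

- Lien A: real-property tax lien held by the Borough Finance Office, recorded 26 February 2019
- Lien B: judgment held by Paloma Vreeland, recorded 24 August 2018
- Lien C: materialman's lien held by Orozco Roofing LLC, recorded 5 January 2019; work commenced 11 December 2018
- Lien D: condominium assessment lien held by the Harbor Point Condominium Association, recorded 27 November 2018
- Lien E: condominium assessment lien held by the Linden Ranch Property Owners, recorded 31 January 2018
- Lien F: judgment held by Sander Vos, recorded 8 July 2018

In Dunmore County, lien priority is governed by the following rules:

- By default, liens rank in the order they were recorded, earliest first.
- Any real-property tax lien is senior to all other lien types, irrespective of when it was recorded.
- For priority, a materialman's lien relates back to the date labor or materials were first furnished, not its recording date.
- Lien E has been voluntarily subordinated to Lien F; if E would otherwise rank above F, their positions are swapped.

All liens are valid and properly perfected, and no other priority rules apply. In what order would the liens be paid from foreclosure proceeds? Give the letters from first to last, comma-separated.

A, F, E, B, D, C

Effective dates after the stated exceptions: C's effective date is 11 December 2018, when work began.
As a real-property tax lien, A is senior to every other lien.
Ordering the rest by effective date: E (31 January 2018), F (8 July 2018), B (24 August 2018), D (27 November 2018), C (11 December 2018).
E is senior to F before the subordination, so the two trade places.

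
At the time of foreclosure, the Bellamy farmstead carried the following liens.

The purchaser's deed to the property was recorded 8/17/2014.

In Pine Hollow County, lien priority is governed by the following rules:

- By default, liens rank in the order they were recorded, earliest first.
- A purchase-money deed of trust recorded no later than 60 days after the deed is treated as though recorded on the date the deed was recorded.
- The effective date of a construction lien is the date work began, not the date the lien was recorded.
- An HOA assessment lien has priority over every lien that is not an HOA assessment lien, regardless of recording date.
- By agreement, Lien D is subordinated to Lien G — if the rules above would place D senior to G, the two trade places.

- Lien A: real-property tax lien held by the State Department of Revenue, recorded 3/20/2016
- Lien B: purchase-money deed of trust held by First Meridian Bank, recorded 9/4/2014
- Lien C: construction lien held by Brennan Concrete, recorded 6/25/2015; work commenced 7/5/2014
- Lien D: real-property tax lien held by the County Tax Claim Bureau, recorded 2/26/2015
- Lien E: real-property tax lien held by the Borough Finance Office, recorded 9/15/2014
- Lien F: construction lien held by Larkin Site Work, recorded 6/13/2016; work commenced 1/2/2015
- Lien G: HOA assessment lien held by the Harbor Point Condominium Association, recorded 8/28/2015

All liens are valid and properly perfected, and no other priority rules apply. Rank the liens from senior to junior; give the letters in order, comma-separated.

G, C, B, E, F, D, A

Effective dates after the stated exceptions: B's effective date is the deed date, 8/17/2014; C relates back to 7/5/2014 (work commenced); F is treated as recorded 1/2/2015, the work-commencement date.
G is an HOA assessment lien and takes priority over every other lien.
Among the remaining liens, by effective date: C (7/5/2014), B (8/17/2014), E (9/15/2014), F (1/2/2015), D (2/26/2015), A (3/20/2016).
D is already junior to G, so the subordination agreement changes nothing.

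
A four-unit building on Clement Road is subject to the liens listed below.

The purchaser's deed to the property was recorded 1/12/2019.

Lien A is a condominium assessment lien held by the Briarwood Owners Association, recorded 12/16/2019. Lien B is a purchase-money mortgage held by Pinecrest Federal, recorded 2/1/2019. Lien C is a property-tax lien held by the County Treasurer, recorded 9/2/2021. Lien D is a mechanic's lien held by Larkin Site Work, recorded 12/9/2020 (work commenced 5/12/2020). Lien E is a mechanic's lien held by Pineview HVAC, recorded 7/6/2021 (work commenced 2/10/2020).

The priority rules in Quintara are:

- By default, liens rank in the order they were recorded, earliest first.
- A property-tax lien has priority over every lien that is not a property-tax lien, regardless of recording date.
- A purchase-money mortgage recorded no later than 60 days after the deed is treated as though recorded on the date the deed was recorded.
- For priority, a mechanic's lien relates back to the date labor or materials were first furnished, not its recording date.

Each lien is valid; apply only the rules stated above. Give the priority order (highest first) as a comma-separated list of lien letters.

C, B, A, E, D

Effective dates after the stated exceptions: B was recorded within the 60-day window, so its effective date is the deed date 1/12/2019; D is treated as recorded 5/12/2020, the work-commencement date; E relates back to 2/10/2020 (work commenced).
As a property-tax lien, C is senior to every other lien.
Ordering the rest by effective date: B (1/12/2019), A (12/16/2019), E (2/10/2020), D (5/12/2020).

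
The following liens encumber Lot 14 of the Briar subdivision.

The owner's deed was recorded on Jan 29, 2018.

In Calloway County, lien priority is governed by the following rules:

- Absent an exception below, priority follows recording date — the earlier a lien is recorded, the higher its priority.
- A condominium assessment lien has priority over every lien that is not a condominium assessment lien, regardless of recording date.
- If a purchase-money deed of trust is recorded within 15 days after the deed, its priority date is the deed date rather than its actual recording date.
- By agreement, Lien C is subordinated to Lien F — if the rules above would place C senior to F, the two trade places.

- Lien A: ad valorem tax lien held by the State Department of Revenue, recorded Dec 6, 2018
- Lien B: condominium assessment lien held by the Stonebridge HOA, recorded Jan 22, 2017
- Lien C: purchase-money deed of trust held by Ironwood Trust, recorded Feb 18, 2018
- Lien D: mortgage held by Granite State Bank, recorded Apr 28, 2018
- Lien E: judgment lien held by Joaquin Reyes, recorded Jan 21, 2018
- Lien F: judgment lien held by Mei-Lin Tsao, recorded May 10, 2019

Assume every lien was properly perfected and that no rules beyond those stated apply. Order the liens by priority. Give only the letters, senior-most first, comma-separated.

B, E, F, D, A, C

First, effective dates: C missed the 15-day window (20 days after the deed), so its recording date stands.
B is a condominium assessment lien, so it outranks all other liens regardless of date.
Ordering the rest by effective date: E (Jan 21, 2018), C (Feb 18, 2018), D (Apr 28, 2018), A (Dec 6, 2018), F (May 10, 2019).
C would otherwise be senior to F, so under the subordination agreement C and F exchange positions.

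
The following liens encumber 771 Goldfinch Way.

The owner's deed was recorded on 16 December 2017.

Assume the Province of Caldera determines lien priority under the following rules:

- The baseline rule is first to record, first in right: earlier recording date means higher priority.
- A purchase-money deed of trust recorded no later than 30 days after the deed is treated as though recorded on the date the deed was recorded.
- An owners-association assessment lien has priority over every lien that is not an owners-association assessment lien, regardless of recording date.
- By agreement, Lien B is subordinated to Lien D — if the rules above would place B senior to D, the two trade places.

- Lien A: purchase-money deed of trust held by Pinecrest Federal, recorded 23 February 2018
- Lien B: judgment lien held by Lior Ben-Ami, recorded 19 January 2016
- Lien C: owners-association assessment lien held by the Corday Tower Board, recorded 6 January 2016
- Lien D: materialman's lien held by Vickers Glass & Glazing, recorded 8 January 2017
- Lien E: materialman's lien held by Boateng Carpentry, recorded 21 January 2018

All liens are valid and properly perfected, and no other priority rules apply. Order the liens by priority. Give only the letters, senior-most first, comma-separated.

Adjusting effective dates: A was recorded 69 days after the deed, outside the 30-day window, so it keeps its recording date.
C is an owners-association assessment lien, so it outranks all other liens regardless of date.
Ordering the rest by effective date: B (19 January 2016), D (8 January 2017), E (21 January 2018), A (23 February 2018).
Because B would otherwise rank above D, the subordination swaps them.

C, D, B, E, A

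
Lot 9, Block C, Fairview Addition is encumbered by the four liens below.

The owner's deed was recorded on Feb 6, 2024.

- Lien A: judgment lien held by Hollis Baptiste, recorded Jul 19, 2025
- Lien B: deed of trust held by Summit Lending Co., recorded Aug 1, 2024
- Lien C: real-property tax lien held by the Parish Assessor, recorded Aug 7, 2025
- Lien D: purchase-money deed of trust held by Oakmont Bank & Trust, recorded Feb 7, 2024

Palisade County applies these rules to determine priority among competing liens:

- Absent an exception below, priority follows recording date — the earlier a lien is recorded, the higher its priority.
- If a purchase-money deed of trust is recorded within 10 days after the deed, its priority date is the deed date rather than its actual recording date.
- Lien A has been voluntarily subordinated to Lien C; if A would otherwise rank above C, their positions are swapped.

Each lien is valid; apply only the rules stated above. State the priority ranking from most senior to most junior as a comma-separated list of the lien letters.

Adjusting effective dates: D was recorded within the 10-day window, so its effective date is the deed date Feb 6, 2024.
Sorted by effective date: D (Feb 6, 2024), B (Aug 1, 2024), A (Jul 19, 2025), C (Aug 7, 2025).
A would otherwise be senior to C, so under the subordination agreement A and C exchange positions.

D, B, C, A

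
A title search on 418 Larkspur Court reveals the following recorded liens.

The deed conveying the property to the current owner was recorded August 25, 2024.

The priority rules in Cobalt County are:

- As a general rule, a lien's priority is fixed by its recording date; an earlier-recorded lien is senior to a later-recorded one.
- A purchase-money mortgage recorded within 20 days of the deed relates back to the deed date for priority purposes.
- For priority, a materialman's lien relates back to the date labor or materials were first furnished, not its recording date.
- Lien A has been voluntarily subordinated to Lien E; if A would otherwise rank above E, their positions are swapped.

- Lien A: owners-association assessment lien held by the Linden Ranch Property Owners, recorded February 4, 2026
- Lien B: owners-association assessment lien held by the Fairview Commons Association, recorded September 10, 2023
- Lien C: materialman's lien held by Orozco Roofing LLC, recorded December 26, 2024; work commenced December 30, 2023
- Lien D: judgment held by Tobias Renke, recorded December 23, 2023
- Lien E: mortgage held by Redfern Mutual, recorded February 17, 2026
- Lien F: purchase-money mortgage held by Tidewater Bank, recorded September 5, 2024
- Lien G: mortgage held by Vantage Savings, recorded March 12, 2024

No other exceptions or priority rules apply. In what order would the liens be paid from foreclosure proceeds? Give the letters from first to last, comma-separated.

Effective dates: C's effective date is December 30, 2023, when work began; F's effective date is the deed date, August 25, 2024.
By effective date: B (September 10, 2023), D (December 23, 2023), C (December 30, 2023), G (March 12, 2024), F (August 25, 2024), A (February 4, 2026), E (February 17, 2026).
A is senior to E before the subordination, so the two trade places.

B, D, C, G, F, E, A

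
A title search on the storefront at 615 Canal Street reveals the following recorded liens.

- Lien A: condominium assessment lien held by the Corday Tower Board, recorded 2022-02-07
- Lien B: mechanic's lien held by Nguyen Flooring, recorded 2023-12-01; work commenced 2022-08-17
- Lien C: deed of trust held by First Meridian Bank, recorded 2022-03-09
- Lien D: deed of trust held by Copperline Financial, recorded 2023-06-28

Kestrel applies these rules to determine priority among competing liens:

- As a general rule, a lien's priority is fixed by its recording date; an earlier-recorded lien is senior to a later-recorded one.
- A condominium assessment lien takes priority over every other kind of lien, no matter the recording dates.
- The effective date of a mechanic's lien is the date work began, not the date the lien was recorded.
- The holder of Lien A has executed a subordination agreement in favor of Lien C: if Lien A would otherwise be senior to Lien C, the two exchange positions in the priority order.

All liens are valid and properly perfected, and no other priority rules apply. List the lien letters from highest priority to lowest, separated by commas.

C, A, B, D

First, effective dates: B is treated as recorded 2022-08-17, the work-commencement date.
A is a condominium assessment lien, so it outranks all other liens regardless of date.
Ordering the rest by effective date: C (2022-03-09), B (2022-08-17), D (2023-06-28).
The subordination applies — A was senior to C — so A and C swap.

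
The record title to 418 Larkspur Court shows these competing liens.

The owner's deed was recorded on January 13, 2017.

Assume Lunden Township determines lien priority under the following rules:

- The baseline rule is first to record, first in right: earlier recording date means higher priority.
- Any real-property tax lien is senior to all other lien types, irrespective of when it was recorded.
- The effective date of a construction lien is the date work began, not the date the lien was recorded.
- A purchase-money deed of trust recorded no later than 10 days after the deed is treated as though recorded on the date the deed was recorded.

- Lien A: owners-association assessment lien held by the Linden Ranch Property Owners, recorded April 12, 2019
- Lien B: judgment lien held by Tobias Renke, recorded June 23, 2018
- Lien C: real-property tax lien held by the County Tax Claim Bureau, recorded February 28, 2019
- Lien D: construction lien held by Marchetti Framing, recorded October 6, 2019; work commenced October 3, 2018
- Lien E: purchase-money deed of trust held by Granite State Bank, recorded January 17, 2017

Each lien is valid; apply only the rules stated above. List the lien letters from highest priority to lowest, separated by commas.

Effective dates: D's effective date is October 3, 2018, when work began; E's effective date is the deed date, January 13, 2017.
As a real-property tax lien, C is senior to every other lien.
Remaining liens by effective date: E (January 13, 2017), B (June 23, 2018), D (October 3, 2018), A (April 12, 2019).

C, E, B, D, A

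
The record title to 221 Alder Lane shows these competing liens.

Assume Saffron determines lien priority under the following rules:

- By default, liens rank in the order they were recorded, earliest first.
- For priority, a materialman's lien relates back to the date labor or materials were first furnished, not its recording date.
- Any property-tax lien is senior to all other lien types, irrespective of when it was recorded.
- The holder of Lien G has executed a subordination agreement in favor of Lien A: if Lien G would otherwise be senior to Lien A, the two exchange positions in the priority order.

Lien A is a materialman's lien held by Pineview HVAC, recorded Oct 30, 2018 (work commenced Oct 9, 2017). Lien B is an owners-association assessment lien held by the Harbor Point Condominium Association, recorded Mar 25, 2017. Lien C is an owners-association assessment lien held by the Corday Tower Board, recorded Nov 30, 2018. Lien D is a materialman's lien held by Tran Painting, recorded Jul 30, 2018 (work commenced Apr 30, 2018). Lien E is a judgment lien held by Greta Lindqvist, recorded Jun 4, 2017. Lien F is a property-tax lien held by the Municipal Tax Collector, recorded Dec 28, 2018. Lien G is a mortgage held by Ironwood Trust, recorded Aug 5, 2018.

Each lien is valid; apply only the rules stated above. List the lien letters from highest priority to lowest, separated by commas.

First, effective dates: A relates back to Oct 9, 2017 (work commenced); D relates back to Apr 30, 2018 (work commenced).
As a property-tax lien, F is senior to every other lien.
Ordering the rest by effective date: B (Mar 25, 2017), E (Jun 4, 2017), A (Oct 9, 2017), D (Apr 30, 2018), G (Aug 5, 2018), C (Nov 30, 2018).
G is already junior to A, so the subordination agreement changes nothing.

F, B, E, A, D, G, C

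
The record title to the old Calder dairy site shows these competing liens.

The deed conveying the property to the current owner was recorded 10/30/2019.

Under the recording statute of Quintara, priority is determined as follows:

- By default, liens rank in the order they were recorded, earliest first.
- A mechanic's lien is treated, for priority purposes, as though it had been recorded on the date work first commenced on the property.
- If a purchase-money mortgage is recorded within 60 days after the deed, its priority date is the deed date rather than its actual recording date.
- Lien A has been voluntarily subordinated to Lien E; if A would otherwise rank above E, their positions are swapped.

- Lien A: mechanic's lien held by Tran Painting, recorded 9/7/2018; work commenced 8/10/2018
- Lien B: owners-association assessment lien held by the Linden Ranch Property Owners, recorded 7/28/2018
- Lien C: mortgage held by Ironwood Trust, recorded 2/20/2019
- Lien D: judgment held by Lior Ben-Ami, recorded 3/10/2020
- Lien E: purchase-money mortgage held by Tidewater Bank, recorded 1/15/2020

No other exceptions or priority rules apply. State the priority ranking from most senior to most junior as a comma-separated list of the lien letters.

Adjusting effective dates: A's effective date is 8/10/2018, when work began; E was recorded 77 days after the deed, outside the 60-day window, so it keeps its recording date.
By effective date: B (7/28/2018), A (8/10/2018), C (2/20/2019), E (1/15/2020), D (3/10/2020).
A would otherwise be senior to E, so under the subordination agreement A and E exchange positions.

B, E, C, A, D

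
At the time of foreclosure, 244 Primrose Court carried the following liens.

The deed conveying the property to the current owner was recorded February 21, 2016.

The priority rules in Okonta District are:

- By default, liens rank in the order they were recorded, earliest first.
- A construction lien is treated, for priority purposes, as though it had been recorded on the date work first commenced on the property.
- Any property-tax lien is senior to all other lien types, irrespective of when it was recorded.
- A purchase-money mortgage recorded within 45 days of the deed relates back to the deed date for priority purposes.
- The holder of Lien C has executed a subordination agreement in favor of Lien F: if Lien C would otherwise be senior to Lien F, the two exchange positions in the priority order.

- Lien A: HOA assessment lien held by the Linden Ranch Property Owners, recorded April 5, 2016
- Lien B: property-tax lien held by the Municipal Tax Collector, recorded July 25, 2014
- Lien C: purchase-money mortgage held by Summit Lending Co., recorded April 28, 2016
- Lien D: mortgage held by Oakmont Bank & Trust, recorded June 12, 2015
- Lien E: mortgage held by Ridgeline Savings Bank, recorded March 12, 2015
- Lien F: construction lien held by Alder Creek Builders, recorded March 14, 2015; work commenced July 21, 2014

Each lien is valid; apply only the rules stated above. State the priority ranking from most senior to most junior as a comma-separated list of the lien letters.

B, F, E, D, A, C

Effective dates after the stated exceptions: C missed the 45-day window (67 days after the deed), so its recording date stands; F relates back to July 21, 2014 (work commenced).
B is a property-tax lien, so it outranks all other liens regardless of date.
Remaining liens by effective date: F (July 21, 2014), E (March 12, 2015), D (June 12, 2015), A (April 5, 2016), C (April 28, 2016).
C is already junior to F, so the subordination agreement changes nothing.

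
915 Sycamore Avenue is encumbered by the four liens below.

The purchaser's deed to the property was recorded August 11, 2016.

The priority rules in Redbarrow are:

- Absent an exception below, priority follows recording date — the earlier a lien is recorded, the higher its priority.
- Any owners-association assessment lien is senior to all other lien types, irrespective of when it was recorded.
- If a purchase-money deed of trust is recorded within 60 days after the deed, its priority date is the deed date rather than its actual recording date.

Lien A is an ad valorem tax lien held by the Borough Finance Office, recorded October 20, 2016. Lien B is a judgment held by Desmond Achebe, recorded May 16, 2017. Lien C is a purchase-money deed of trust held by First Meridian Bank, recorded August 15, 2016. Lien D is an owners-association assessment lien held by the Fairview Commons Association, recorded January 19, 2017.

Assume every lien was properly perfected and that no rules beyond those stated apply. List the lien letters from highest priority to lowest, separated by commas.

D, C, A, B

Effective dates after the stated exceptions: C's effective date is the deed date, August 11, 2016.
D, as an owners-association assessment lien, has superpriority and ranks first.
The other liens, earliest effective date first: C (August 11, 2016), A (October 20, 2016), B (May 16, 2017).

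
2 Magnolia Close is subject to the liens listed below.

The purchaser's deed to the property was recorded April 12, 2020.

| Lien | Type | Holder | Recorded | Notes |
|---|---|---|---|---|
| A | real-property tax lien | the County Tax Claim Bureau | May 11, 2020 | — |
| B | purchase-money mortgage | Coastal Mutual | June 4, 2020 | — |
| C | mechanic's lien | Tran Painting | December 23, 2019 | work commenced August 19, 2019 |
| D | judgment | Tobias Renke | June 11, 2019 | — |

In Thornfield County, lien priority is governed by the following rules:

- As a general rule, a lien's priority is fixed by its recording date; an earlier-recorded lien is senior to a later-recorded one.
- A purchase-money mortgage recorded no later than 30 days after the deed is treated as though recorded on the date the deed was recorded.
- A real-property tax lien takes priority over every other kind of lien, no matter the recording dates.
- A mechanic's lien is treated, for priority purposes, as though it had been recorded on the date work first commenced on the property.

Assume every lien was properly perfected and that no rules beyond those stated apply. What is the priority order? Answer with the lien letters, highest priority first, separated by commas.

Adjusting effective dates: B was recorded 53 days after the deed, outside the 30-day window, so it keeps its recording date; C's effective date is August 19, 2019, when work began.
As a real-property tax lien, A is senior to every other lien.
Ordering the rest by effective date: D (June 11, 2019), C (August 19, 2019), B (June 4, 2020).

A, D, C, B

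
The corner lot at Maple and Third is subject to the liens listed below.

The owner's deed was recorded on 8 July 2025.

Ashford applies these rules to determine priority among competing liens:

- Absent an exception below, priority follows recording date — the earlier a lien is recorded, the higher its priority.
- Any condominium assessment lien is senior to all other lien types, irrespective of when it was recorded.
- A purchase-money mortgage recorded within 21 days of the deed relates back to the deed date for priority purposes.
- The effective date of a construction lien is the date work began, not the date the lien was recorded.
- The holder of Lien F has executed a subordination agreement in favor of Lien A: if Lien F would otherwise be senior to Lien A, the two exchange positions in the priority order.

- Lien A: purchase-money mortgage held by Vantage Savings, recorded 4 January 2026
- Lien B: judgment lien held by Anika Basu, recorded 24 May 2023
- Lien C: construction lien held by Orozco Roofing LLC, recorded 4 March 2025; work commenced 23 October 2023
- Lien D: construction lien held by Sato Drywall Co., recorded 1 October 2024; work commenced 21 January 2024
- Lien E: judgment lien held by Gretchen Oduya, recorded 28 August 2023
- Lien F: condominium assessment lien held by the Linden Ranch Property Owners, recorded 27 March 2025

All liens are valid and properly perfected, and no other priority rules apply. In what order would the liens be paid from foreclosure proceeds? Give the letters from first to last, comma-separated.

Adjusting effective dates: A was recorded 180 days after the deed — beyond 21 days — so no relation-back applies; C relates back to 23 October 2023 (work commenced); D's effective date is 21 January 2024, when work began.
F is a condominium assessment lien, so it outranks all other liens regardless of date.
Among the remaining liens, by effective date: B (24 May 2023), E (28 August 2023), C (23 October 2023), D (21 January 2024), A (4 January 2026).
F would otherwise be senior to A, so under the subordination agreement F and A exchange positions.

A, B, E, C, D, F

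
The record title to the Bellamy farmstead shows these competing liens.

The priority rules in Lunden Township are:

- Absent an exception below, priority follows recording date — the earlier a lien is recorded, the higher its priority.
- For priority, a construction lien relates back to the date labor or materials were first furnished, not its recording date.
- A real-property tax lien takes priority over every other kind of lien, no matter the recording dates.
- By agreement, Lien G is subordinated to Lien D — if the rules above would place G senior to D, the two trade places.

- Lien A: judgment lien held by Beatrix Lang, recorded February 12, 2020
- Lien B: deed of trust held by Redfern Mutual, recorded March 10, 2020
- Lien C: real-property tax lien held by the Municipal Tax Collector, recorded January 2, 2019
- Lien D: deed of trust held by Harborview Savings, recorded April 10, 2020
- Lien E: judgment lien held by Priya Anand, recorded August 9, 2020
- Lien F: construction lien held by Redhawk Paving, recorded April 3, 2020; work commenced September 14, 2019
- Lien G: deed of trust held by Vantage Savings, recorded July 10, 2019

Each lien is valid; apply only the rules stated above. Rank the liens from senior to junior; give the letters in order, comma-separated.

First, effective dates: F relates back to September 14, 2019 (work commenced).
C is a real-property tax lien, so it outranks all other liens regardless of date.
Among the remaining liens, by effective date: G (July 10, 2019), F (September 14, 2019), A (February 12, 2020), B (March 10, 2020), D (April 10, 2020), E (August 9, 2020).
G is senior to D before the subordination, so the two trade places.

C, D, F, A, B, G, E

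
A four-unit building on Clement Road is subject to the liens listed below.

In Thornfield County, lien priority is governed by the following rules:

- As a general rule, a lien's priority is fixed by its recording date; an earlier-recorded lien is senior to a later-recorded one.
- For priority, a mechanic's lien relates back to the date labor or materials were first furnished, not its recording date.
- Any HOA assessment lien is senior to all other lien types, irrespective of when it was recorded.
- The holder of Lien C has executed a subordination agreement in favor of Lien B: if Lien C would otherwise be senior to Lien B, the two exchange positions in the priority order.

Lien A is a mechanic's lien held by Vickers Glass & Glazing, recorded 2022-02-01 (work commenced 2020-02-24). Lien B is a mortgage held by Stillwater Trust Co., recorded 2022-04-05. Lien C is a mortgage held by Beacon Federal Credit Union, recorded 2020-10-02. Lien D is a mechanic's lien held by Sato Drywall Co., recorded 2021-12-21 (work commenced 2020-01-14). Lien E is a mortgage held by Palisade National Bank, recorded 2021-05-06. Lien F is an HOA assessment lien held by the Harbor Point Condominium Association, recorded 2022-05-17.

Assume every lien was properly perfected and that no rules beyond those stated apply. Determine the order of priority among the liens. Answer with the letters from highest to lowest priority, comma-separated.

Adjusting effective dates: A's effective date is 2020-02-24, when work began; D is treated as recorded 2020-01-14, the work-commencement date.
F, as an HOA assessment lien, has superpriority and ranks first.
Among the remaining liens, by effective date: D (2020-01-14), A (2020-02-24), C (2020-10-02), E (2021-05-06), B (2022-04-05).
Because C would otherwise rank above B, the subordination swaps them.

F, D, A, B, E, C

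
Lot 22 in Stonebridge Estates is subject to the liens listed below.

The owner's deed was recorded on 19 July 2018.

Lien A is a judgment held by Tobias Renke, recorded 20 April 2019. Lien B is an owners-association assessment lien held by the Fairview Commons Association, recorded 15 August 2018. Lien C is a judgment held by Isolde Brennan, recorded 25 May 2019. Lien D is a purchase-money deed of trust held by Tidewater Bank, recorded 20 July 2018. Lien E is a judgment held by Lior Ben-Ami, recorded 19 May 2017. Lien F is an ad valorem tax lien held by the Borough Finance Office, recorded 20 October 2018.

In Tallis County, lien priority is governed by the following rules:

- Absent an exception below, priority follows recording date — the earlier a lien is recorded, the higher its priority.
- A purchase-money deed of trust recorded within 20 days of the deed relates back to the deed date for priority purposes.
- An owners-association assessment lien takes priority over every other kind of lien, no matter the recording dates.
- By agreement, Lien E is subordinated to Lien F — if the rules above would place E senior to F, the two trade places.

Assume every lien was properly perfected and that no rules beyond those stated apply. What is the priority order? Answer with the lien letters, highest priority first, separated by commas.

B, F, D, E, A, C

Adjusting effective dates: D's effective date is the deed date, 19 July 2018.
B is an owners-association assessment lien and takes priority over every other lien.
Among the remaining liens, by effective date: E (19 May 2017), D (19 July 2018), F (20 October 2018), A (20 April 2019), C (25 May 2019).
The subordination applies — E was senior to F — so E and F swap.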